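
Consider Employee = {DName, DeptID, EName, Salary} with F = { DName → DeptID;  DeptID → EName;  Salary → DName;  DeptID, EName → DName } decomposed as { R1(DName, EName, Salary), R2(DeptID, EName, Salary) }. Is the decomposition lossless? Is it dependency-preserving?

Lossless test: (EName, Salary)⁺ = {DName, DeptID, EName, Salary}, which contains all of one fragment — lossless.
Dependency preservation: the restricted closure of {DName} across the fragments never reaches {DeptID}, so DName → DeptID cannot be enforced without a join — not preserved.

lossless but not dependency-preserving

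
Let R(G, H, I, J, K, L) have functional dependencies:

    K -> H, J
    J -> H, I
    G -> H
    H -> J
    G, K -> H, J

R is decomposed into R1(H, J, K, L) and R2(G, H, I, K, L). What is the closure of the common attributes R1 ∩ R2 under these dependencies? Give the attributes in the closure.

R1 ∩ R2 = {H, K, L}.
K → H, J applies, adding J
J → H, I applies, adding I
Closure: {H, I, J, K, L}.

H, I, J, K, L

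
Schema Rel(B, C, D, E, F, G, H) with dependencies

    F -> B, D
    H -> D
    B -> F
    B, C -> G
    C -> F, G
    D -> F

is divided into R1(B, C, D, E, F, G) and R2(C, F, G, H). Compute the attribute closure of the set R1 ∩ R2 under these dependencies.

B, C, D, F, G

R1 ∩ R2 = {C, F, G}.
F → B, D applies, adding B, D
Closure: {B, C, D, F, G}.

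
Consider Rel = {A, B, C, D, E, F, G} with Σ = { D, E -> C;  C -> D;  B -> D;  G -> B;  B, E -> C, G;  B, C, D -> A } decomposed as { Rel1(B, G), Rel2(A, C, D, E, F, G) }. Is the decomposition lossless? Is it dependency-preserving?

Lossless test: (G)⁺ = {B, D, G}, which contains all of one fragment — lossless.
Dependency preservation: the restricted closure of {B} across the fragments never reaches {D}, so B → D cannot be enforced without a join — not preserved.

lossless but not dependency-preserving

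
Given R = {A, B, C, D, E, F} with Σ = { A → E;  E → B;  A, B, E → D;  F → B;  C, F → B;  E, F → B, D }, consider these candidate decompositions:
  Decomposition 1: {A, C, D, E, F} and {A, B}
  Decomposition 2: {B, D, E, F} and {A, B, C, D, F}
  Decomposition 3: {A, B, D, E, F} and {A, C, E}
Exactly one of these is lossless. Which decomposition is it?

Decomposition 1

Decomposition 1: common = {A}, closure = {A, B, D, E} → lossless.
Decomposition 2: common = {B, D, F}, closure = {B, D, F} → lossy.
Decomposition 3: common = {A, E}, closure = {A, B, D, E} → lossy.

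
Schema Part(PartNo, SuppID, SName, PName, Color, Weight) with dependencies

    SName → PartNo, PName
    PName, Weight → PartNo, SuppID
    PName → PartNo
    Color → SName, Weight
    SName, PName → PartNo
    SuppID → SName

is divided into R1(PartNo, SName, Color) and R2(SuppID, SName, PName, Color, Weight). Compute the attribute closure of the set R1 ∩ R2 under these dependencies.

PartNo, SuppID, SName, PName, Color, Weight

R1 ∩ R2 = {SName, Color}.
SName → PartNo, PName applies, adding PartNo, PName
Color → SName, Weight applies, adding Weight
PName, Weight → PartNo, SuppID applies, adding SuppID
Closure: {PartNo, SuppID, SName, PName, Color, Weight}.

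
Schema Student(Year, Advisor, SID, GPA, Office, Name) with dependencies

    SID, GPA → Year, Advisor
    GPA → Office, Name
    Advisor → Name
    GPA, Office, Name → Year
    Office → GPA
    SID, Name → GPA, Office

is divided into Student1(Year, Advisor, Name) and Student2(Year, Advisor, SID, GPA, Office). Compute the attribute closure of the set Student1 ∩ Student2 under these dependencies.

Year, Advisor, Name

Student1 ∩ Student2 = {Year, Advisor}.
Advisor → Name applies, adding Name
Closure: {Year, Advisor, Name}.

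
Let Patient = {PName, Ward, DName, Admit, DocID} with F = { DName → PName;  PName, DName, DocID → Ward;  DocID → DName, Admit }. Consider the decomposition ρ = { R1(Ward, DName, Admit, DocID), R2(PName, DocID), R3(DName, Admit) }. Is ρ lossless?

Yes

Chase test. Columns are PName, Ward, DName, Admit, DocID; row i has aⱼ where attribute j ∈ Ri, else bᵢⱼ.
Initial tableau (one row per fragment):
  row 1: b11 a2 a3 a4 a5
  row 2: a1 b22 b23 b24 a5
  row 3: b31 b32 a3 a4 b35
Rows 1 and 3 agree on DName; apply DName→PName and equate their PName entries.
Rows 1 and 2 agree on DocID; apply DocID→DName, Admit and equate their DName, Admit entries.
Rows 1 and 2 agree on DName; apply DName→PName and equate their PName entries.
Rows 1 and 2 agree on PName, DName, DocID; apply PName, DName, DocID→Ward and equate their Ward entries.
Row 1 is now all distinguished symbols — the join is lossless.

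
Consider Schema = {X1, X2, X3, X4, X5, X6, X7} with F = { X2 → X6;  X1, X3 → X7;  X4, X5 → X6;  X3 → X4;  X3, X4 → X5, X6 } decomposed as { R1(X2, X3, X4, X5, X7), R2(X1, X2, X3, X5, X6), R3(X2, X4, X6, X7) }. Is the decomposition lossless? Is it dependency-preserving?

Lossless test (chase): Rows 1 and 2 agree on X2; apply X2→X6 and equate their X6 entries. Rows 1 and 2 agree on X3; apply X3→X4 and equate their X4 entries. No row becomes fully distinguished — the join is lossy.
Dependency preservation: the restricted closure of {X1, X3} across the fragments never reaches {X7}, so X1, X3 → X7 cannot be enforced without a join — not preserved.

lossy and not dependency-preserving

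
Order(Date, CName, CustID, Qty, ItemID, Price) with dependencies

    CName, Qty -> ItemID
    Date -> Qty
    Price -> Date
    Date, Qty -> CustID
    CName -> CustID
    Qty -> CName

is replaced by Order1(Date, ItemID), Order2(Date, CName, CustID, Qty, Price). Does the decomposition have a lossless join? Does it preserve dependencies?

Lossless test: (Date)⁺ = {Date, CName, CustID, Qty, ItemID}, which contains all of one fragment — lossless.
Dependency preservation: the restricted closure of {CName, Qty} across the fragments never reaches {ItemID}, so CName, Qty → ItemID cannot be enforced without a join — not preserved.

lossless but not dependency-preserving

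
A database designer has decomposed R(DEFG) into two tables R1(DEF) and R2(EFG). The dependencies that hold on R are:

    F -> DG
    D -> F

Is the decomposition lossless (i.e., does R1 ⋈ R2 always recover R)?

Yes

Common attributes: R1 ∩ R2 = {EF}.
Closure of {EF}: F → DG applies, adding DG. So (EF)⁺ = {DEFG}.
This closure contains every attribute of R1, so R1 ∩ R2 → R1. The join is lossless.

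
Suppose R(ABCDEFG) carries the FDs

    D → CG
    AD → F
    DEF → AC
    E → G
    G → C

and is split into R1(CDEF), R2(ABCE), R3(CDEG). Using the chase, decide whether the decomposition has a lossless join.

No

Chase test. Columns are ABCDEFG; row i has aⱼ where attribute j ∈ Ri, else bᵢⱼ.
Initial tableau (one row per fragment):
  row 1: b11 b12 a3 a4 a5 a6 b17
  row 2: a1 a2 a3 b24 a5 b26 b27
  row 3: b31 b32 a3 a4 a5 b36 a7
Rows 1 and 3 agree on D; apply D→CG and equate their CG entries.
Rows 1 and 2 agree on E; apply E→G and equate their G entries.
No row becomes fully distinguished — the join is lossy.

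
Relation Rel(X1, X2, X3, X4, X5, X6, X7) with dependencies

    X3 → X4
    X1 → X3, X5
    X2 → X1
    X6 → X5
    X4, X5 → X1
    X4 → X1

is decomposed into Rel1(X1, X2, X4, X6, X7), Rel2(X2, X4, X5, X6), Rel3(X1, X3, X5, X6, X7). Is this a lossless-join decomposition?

Chase test. Columns are X1, X2, X3, X4, X5, X6, X7; row i has aⱼ where attribute j ∈ Reli, else bᵢⱼ.
Initial tableau (one row per fragment):
  row 1: a1 a2 b13 a4 b15 a6 a7
  row 2: b21 a2 b23 a4 a5 a6 b27
  row 3: a1 b32 a3 b34 a5 a6 a7
Rows 1 and 3 agree on X1; apply X1→X3, X5 and equate their X3, X5 entries.
Rows 1 and 2 agree on X2; apply X2→X1 and equate their X1 entries.
Rows 1 and 3 agree on X3; apply X3→X4 and equate their X4 entries.
Rows 1 and 2 agree on X1; apply X1→X3, X5 and equate their X3, X5 entries.
Row 1 is now all distinguished symbols — the join is lossless.

Yes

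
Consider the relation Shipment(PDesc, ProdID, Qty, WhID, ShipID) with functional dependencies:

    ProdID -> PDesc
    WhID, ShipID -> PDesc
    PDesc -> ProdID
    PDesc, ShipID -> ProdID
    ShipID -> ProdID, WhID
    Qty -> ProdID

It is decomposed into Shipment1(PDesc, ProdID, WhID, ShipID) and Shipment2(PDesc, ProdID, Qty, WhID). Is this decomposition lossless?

No

Common attributes: Shipment1 ∩ Shipment2 = {PDesc, ProdID, WhID}.
No dependency enlarges {PDesc, ProdID, WhID}, so (PDesc, ProdID, WhID)⁺ = {PDesc, ProdID, WhID}.
The closure contains neither all of Shipment1 = {PDesc, ProdID, WhID, ShipID} nor all of Shipment2 = {PDesc, ProdID, Qty, WhID}, so the common attributes are not a superkey of either fragment. The join is lossy.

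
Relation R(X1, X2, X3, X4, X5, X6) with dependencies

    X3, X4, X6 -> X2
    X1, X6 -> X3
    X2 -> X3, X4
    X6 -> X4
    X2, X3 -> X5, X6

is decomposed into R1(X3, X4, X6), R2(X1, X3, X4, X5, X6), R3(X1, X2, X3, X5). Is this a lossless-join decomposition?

No

Chase test. Columns are X1, X2, X3, X4, X5, X6; row i has aⱼ where attribute j ∈ Ri, else bᵢⱼ.
Initial tableau (one row per fragment):
  row 1: b11 b12 a3 a4 b15 a6
  row 2: a1 b22 a3 a4 a5 a6
  row 3: a1 a2 a3 b34 a5 b36
Rows 1 and 2 agree on X3, X4, X6; apply X3, X4, X6→X2 and equate their X2 entries.
Rows 1 and 2 agree on X2, X3; apply X2, X3→X5, X6 and equate their X5, X6 entries.
No row becomes fully distinguished — the join is lossy.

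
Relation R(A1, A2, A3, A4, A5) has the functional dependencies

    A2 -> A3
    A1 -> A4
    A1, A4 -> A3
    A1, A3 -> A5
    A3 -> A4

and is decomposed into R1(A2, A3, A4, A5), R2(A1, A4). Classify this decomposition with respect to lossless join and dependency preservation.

Lossless test: (A4)⁺ = {A4}, which is a superkey of neither fragment — lossy.
Dependency preservation: the restricted closure of {A1, A4} across the fragments never reaches {A3}, so A1, A4 → A3 cannot be enforced without a join — not preserved.

lossy and not dependency-preserving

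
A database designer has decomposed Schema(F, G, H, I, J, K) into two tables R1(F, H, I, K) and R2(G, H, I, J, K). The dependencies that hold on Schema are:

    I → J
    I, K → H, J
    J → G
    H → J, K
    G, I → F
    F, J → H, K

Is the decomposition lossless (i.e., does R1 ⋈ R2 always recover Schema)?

Common attributes: R1 ∩ R2 = {H, I, K}.
Closure of {H, I, K}: I → J applies, adding J; J → G applies, adding G; G, I → F applies, adding F. So (H, I, K)⁺ = {F, G, H, I, J, K}.
This closure contains every attribute of R1, so R1 ∩ R2 → R1. The join is lossless.

Yes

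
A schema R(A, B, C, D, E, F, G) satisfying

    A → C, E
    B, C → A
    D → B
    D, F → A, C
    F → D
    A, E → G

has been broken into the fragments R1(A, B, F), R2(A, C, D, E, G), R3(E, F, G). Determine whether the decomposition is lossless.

No

Chase test. Columns are A, B, C, D, E, F, G; row i has aⱼ where attribute j ∈ Ri, else bᵢⱼ.
Initial tableau (one row per fragment):
  row 1: a1 a2 b13 b14 b15 a6 b17
  row 2: a1 b22 a3 a4 a5 b26 a7
  row 3: b31 b32 b33 b34 a5 a6 a7
Rows 1 and 2 agree on A; apply A→C, E and equate their C, E entries.
Rows 1 and 3 agree on F; apply F→D and equate their D entries.
Rows 1 and 2 agree on A, E; apply A, E→G and equate their G entries.
Rows 1 and 3 agree on D; apply D→B and equate their B entries.
Rows 1 and 3 agree on D, F; apply D, F→A, C and equate their A, C entries.
No row becomes fully distinguished — the join is lossy.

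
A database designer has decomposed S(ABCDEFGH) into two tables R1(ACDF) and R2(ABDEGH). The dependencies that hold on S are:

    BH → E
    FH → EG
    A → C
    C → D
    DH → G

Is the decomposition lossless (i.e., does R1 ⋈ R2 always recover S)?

No

Common attributes: R1 ∩ R2 = {AD}.
Closure of {AD}: A → C applies, adding C. So (AD)⁺ = {ACD}.
The closure contains neither all of R1 = {ACDF} nor all of R2 = {ABDEGH}, so the common attributes are not a superkey of either fragment. The join is lossy.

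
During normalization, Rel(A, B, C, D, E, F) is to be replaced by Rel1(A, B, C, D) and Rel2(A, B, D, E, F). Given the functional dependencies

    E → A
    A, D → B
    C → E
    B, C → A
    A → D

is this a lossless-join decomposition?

Common attributes: Rel1 ∩ Rel2 = {A, B, D}.
No dependency enlarges {A, B, D}, so (A, B, D)⁺ = {A, B, D}.
The closure contains neither all of Rel1 = {A, B, C, D} nor all of Rel2 = {A, B, D, E, F}, so the common attributes are not a superkey of either fragment. The join is lossy.

No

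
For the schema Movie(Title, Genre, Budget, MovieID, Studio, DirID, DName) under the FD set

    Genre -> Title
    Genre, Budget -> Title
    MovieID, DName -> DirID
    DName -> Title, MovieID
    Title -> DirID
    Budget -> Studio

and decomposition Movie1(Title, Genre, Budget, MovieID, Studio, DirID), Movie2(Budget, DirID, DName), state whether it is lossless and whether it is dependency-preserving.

lossy and not dependency-preserving

Lossless test: (Budget, DirID)⁺ = {Budget, Studio, DirID}, which is a superkey of neither fragment — lossy.
Dependency preservation: the restricted closure of {DName} across the fragments never reaches {Title, MovieID}, so DName → Title, MovieID cannot be enforced without a join — not preserved.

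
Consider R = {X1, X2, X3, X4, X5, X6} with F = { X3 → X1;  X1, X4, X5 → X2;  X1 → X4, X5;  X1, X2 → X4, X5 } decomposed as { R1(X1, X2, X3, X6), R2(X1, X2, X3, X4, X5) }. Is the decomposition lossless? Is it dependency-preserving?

Lossless test: (X1, X2, X3)⁺ = {X1, X2, X3, X4, X5}, which contains all of one fragment — lossless.
Dependency preservation: every FD's attributes lie within a single fragment, so each can be enforced locally — preserved.

lossless and dependency-preserving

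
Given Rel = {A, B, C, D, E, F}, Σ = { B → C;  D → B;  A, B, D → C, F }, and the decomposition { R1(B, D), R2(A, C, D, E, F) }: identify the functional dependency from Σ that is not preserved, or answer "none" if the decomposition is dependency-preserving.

Check B → C: no single fragment contains all of {B, C}, and the restricted closure of {B} across the fragments never reaches {C}.
D → B is preserved.
A, B, D → C, F is preserved.

B → C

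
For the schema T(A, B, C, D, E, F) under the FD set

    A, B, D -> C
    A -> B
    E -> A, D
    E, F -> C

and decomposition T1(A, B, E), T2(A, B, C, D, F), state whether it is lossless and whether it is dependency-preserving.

lossy and not dependency-preserving

Lossless test: (A, B)⁺ = {A, B}, which is a superkey of neither fragment — lossy.
Dependency preservation: the restricted closure of {E} across the fragments never reaches {A, D}, so E → A, D cannot be enforced without a join — not preserved.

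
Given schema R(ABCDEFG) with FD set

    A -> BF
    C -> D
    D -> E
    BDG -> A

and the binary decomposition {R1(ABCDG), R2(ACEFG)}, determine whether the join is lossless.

Yes

Common attributes: R1 ∩ R2 = {ACG}.
Closure of {ACG}: A → BF applies, adding BF; C → D applies, adding D; D → E applies, adding E. So (ACG)⁺ = {ABCDEFG}.
This closure contains every attribute of R1, so R1 ∩ R2 → R1. The join is lossless.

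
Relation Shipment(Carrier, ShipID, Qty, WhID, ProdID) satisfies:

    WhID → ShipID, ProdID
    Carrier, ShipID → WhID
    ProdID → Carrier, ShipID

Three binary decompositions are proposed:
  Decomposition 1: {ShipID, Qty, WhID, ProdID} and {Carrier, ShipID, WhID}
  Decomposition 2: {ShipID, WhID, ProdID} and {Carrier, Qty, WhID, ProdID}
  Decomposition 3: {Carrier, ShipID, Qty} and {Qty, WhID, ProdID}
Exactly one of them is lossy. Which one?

Decomposition 3

Decomposition 1: common = {ShipID, WhID}, closure = {Carrier, ShipID, WhID, ProdID} → lossless.
Decomposition 2: common = {WhID, ProdID}, closure = {Carrier, ShipID, WhID, ProdID} → lossless.
Decomposition 3: common = {Qty}, closure = {Qty} → lossy.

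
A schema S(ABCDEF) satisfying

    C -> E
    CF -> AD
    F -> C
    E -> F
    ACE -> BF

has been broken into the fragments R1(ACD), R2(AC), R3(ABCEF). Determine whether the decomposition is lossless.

Chase test. Columns are ABCDEF; row i has aⱼ where attribute j ∈ Ri, else bᵢⱼ.
Initial tableau (one row per fragment):
  row 1: a1 b12 a3 a4 b15 b16
  row 2: a1 b22 a3 b24 b25 b26
  row 3: a1 a2 a3 b34 a5 a6
Rows 1 and 2 agree on C; apply C→E and equate their E entries.
Rows 1 and 3 agree on C; apply C→E and equate their E entries.
Rows 1 and 2 agree on E; apply E→F and equate their F entries.
Rows 1 and 3 agree on E; apply E→F and equate their F entries.
Rows 1 and 2 agree on ACE; apply ACE→BF and equate their BF entries.
Rows 1 and 3 agree on ACE; apply ACE→BF and equate their BF entries.
Rows 1 and 2 agree on CF; apply CF→AD and equate their AD entries.
Rows 1 and 3 agree on CF; apply CF→AD and equate their AD entries.
Row 1 is now all distinguished symbols — the join is lossless.

Yes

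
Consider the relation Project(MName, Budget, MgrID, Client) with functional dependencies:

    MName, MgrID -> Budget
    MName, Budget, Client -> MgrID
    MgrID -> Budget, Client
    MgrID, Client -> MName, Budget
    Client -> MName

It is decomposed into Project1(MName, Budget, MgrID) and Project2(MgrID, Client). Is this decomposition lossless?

Common attributes: Project1 ∩ Project2 = {MgrID}.
Closure of {MgrID}: MgrID → Budget, Client applies, adding Budget, Client; MgrID, Client → MName, Budget applies, adding MName. So (MgrID)⁺ = {MName, Budget, MgrID, Client}.
This closure contains every attribute of Project1, so Project1 ∩ Project2 → Project1. The join is lossless.

Yes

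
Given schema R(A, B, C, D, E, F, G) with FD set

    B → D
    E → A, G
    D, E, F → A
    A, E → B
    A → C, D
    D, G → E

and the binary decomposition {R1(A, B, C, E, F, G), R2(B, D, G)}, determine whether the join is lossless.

Common attributes: R1 ∩ R2 = {B, G}.
Closure of {B, G}: B → D applies, adding D; D, G → E applies, adding E; E → A, G applies, adding A; A → C, D applies, adding C. So (B, G)⁺ = {A, B, C, D, E, G}.
This closure contains every attribute of R2, so R1 ∩ R2 → R2. The join is lossless.

Yes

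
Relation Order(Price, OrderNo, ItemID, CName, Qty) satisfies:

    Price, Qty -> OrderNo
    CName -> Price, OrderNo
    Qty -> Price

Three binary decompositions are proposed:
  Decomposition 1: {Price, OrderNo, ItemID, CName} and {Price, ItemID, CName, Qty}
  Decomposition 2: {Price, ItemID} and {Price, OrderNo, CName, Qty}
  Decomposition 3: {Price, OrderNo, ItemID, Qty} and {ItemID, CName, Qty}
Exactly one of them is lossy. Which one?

Decomposition 1: common = {Price, ItemID, CName}, closure = {Price, OrderNo, ItemID, CName} → lossless.
Decomposition 2: common = {Price}, closure = {Price} → lossy.
Decomposition 3: common = {ItemID, Qty}, closure = {Price, OrderNo, ItemID, Qty} → lossless.

Decomposition 2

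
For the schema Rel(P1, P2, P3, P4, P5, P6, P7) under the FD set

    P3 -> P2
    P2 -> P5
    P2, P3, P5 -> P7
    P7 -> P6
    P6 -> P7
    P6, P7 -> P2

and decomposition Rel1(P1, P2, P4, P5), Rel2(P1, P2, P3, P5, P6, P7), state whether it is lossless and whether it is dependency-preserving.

Lossless test: (P1, P2, P5)⁺ = {P1, P2, P5}, which is a superkey of neither fragment — lossy.
Dependency preservation: every FD's attributes lie within a single fragment, so each can be enforced locally — preserved.

lossy but dependency-preserving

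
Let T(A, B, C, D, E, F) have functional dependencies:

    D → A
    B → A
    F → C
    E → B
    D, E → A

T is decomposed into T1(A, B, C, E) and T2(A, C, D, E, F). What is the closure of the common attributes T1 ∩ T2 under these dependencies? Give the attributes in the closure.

A, B, C, E

T1 ∩ T2 = {A, C, E}.
E → B applies, adding B
Closure: {A, B, C, E}.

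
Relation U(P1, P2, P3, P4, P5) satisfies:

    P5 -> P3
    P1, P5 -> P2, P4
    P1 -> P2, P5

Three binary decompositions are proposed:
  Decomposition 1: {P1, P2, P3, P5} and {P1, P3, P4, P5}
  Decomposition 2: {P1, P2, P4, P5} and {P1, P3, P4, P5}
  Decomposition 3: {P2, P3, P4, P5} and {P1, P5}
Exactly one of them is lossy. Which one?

Decomposition 3

Decomposition 1: common = {P1, P3, P5}, closure = {P1, P2, P3, P4, P5} → lossless.
Decomposition 2: common = {P1, P4, P5}, closure = {P1, P2, P3, P4, P5} → lossless.
Decomposition 3: common = {P5}, closure = {P3, P5} → lossy.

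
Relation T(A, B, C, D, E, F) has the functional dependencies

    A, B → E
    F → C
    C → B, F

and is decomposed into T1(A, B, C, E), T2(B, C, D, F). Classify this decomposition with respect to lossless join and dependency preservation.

lossy but dependency-preserving

Lossless test: (B, C)⁺ = {B, C, F}, which is a superkey of neither fragment — lossy.
Dependency preservation: every FD's attributes lie within a single fragment, so each can be enforced locally — preserved.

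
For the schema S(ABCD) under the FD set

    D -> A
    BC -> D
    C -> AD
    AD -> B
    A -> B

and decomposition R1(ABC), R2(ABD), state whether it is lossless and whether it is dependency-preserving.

lossy and not dependency-preserving

Lossless test: (AB)⁺ = {AB}, which is a superkey of neither fragment — lossy.
Dependency preservation: the restricted closure of {BC} across the fragments never reaches {D}, so BC → D cannot be enforced without a join — not preserved.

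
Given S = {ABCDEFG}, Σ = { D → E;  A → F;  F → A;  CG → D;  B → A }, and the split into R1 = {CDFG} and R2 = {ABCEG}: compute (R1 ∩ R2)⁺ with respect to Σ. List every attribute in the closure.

CDEG

R1 ∩ R2 = {CG}.
CG → D applies, adding D
D → E applies, adding E
Closure: {CDEG}.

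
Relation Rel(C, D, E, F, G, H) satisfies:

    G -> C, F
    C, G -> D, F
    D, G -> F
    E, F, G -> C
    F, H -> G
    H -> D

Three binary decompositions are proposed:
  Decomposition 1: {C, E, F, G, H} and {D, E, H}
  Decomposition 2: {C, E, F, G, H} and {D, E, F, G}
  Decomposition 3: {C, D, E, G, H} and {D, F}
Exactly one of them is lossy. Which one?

Decomposition 1: common = {E, H}, closure = {D, E, H} → lossless.
Decomposition 2: common = {E, F, G}, closure = {C, D, E, F, G} → lossless.
Decomposition 3: common = {D}, closure = {D} → lossy.

Decomposition 3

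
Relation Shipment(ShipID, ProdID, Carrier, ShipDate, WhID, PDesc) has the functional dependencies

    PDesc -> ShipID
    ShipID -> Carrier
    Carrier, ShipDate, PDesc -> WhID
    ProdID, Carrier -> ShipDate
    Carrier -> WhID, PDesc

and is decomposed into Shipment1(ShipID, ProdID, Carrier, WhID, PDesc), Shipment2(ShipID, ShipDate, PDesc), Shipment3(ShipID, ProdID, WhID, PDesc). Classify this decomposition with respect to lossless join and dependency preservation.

lossy and not dependency-preserving

Lossless test (chase): Rows 1 and 2 agree on ShipID; apply ShipID→Carrier and equate their Carrier entries. Rows 1 and 3 agree on ShipID; apply ShipID→Carrier and equate their Carrier entries. Rows 1 and 3 agree on ProdID, Carrier; apply ProdID, Carrier→ShipDate and equate their ShipDate entries. Rows 1 and 2 agree on Carrier; apply Carrier→WhID, PDesc and equate their WhID, PDesc entries. No row becomes fully distinguished — the join is lossy.
Dependency preservation: the restricted closure of {ProdID, Carrier} across the fragments never reaches {ShipDate}, so ProdID, Carrier → ShipDate cannot be enforced without a join — not preserved.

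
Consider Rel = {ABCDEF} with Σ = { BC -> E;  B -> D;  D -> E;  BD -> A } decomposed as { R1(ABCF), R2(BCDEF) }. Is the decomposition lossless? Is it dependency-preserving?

Lossless test: (BCF)⁺ = {ABCDEF}, which contains all of one fragment — lossless.
Dependency preservation: BD → A is not contained in any single fragment, but the restricted closure of its left-hand side across the fragments still reaches the right-hand side; the remaining FDs each lie inside some fragment. All dependencies are preserved.

lossless and dependency-preserving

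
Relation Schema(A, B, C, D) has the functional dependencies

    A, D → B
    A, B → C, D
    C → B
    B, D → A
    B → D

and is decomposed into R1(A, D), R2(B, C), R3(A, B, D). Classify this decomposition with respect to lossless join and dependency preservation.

lossless and dependency-preserving

Lossless test (chase): Rows 1 and 3 agree on A, D; apply A, D→B and equate their B entries. Rows 1 and 3 agree on A, B; apply A, B→C, D and equate their C, D entries. Rows 1 and 2 agree on B; apply B→D and equate their D entries. Rows 1 and 2 agree on B, D; apply B, D→A and equate their A entries. Rows 1 and 2 agree on A, B; apply A, B→C, D and equate their C, D entries. Row 1 is now all distinguished symbols — the join is lossless.
Dependency preservation: A, B → C, D is not contained in any single fragment, but the restricted closure of its left-hand side across the fragments still reaches the right-hand side; the remaining FDs each lie inside some fragment. All dependencies are preserved.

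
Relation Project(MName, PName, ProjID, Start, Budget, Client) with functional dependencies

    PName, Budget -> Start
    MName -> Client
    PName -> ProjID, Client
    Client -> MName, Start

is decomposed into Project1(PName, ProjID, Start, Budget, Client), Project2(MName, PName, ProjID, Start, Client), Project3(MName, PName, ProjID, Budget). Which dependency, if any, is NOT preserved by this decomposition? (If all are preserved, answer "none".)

none

PName, Budget → Start lies within Project1.
MName → Client lies within Project2.
PName → ProjID, Client lies within Project1.
Client → MName, Start lies within Project2.
Every dependency is enforceable on the fragments, so the decomposition is dependency-preserving.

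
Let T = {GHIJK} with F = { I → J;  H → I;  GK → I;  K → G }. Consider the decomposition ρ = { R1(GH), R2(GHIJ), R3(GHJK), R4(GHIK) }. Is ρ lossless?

Chase test. Columns are GHIJK; row i has aⱼ where attribute j ∈ Ri, else bᵢⱼ.
Initial tableau (one row per fragment):
  row 1: a1 a2 b13 b14 b15
  row 2: a1 a2 a3 a4 b25
  row 3: a1 a2 b33 a4 a5
  row 4: a1 a2 a3 b44 a5
Rows 2 and 4 agree on I; apply I→J and equate their J entries.
Rows 1 and 2 agree on H; apply H→I and equate their I entries.
Rows 1 and 3 agree on H; apply H→I and equate their I entries.
Rows 1 and 2 agree on I; apply I→J and equate their J entries.
Row 3 is now all distinguished symbols — the join is lossless.

Yes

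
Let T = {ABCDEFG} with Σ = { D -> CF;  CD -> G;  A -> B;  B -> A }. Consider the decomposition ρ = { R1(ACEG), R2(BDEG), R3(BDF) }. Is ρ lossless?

Chase test. Columns are ABCDEFG; row i has aⱼ where attribute j ∈ Ri, else bᵢⱼ.
Initial tableau (one row per fragment):
  row 1: a1 b12 a3 b14 a5 b16 a7
  row 2: b21 a2 b23 a4 a5 b26 a7
  row 3: b31 a2 b33 a4 b35 a6 b37
Rows 2 and 3 agree on D; apply D→CF and equate their CF entries.
Rows 2 and 3 agree on CD; apply CD→G and equate their G entries.
Rows 2 and 3 agree on B; apply B→A and equate their A entries.
No row becomes fully distinguished — the join is lossy.

No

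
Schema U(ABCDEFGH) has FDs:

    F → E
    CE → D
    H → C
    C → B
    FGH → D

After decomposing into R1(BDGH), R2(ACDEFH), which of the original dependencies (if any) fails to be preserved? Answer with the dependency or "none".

C → B

Check C → B: no single fragment contains all of {BC}, and the restricted closure of {C} across the fragments never reaches {B}.
F → E is preserved.
CE → D is preserved.
H → C is preserved.
FGH → D is preserved.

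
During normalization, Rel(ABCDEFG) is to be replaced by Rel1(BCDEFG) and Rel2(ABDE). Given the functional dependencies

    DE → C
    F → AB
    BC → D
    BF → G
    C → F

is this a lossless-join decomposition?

Yes

Common attributes: Rel1 ∩ Rel2 = {BDE}.
Closure of {BDE}: DE → C applies, adding C; C → F applies, adding F; F → AB applies, adding A; BF → G applies, adding G. So (BDE)⁺ = {ABCDEFG}.
This closure contains every attribute of Rel1, so Rel1 ∩ Rel2 → Rel1. The join is lossless.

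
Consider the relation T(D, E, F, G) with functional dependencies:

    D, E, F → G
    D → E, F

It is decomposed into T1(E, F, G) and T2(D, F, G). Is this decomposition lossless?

Common attributes: T1 ∩ T2 = {F, G}.
No dependency enlarges {F, G}, so (F, G)⁺ = {F, G}.
The closure contains neither all of T1 = {E, F, G} nor all of T2 = {D, F, G}, so the common attributes are not a superkey of either fragment. The join is lossy.

No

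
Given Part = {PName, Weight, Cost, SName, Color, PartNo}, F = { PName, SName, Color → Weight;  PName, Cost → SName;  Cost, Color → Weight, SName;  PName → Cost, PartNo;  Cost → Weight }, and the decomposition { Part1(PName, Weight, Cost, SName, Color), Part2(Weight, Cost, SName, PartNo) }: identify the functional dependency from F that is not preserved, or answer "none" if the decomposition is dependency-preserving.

Check PName → Cost, PartNo: no single fragment contains all of {PName, Cost, PartNo}, and the restricted closure of {PName} across the fragments never reaches {Cost, PartNo}.
PName, SName, Color → Weight is preserved.
PName, Cost → SName is preserved.
Cost, Color → Weight, SName is preserved.
Cost → Weight is preserved.

PName → Cost, PartNo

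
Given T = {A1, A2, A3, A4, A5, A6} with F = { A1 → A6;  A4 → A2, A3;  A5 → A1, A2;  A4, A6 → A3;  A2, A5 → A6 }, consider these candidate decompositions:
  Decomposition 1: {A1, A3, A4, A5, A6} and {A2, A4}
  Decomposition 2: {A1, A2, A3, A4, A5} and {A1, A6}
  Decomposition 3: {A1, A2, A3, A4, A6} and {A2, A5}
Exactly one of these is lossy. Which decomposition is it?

Decomposition 3

Decomposition 1: common = {A4}, closure = {A2, A3, A4} → lossless.
Decomposition 2: common = {A1}, closure = {A1, A6} → lossless.
Decomposition 3: common = {A2}, closure = {A2} → lossy.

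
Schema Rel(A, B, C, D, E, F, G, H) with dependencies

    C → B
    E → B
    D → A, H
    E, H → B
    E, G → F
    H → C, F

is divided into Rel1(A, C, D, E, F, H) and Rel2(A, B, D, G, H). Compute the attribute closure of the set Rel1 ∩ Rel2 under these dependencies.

A, B, C, D, F, H

Rel1 ∩ Rel2 = {A, D, H}.
H → C, F applies, adding C, F
C → B applies, adding B
Closure: {A, B, C, D, F, H}.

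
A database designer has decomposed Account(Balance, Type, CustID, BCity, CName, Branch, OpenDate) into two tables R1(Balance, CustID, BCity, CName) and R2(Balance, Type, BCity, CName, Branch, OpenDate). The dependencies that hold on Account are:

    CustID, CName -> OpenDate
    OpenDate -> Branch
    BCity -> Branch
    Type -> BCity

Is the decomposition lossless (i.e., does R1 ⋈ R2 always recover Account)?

Common attributes: R1 ∩ R2 = {Balance, BCity, CName}.
Closure of {Balance, BCity, CName}: BCity → Branch applies, adding Branch. So (Balance, BCity, CName)⁺ = {Balance, BCity, CName, Branch}.
The closure contains neither all of R1 = {Balance, CustID, BCity, CName} nor all of R2 = {Balance, Type, BCity, CName, Branch, OpenDate}, so the common attributes are not a superkey of either fragment. The join is lossy.

No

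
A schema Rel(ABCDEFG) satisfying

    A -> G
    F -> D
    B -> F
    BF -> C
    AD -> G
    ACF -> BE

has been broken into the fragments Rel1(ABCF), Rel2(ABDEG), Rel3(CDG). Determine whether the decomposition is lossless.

Yes

Chase test. Columns are ABCDEFG; row i has aⱼ where attribute j ∈ Reli, else bᵢⱼ.
Initial tableau (one row per fragment):
  row 1: a1 a2 a3 b14 b15 a6 b17
  row 2: a1 a2 b23 a4 a5 b26 a7
  row 3: b31 b32 a3 a4 b35 b36 a7
Rows 1 and 2 agree on A; apply A→G and equate their G entries.
Rows 1 and 2 agree on B; apply B→F and equate their F entries.
Rows 1 and 2 agree on BF; apply BF→C and equate their C entries.
Rows 1 and 2 agree on ACF; apply ACF→BE and equate their BE entries.
Rows 1 and 2 agree on F; apply F→D and equate their D entries.
Row 1 is now all distinguished symbols — the join is lossless.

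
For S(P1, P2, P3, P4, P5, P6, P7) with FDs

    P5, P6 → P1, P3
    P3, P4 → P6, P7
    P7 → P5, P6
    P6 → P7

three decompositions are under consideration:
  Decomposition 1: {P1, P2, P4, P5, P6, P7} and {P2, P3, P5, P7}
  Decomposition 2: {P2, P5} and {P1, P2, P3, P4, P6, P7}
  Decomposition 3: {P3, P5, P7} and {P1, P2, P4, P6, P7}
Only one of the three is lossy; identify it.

Decomposition 2

Decomposition 1: common = {P2, P5, P7}, closure = {P1, P2, P3, P5, P6, P7} → lossless.
Decomposition 2: common = {P2}, closure = {P2} → lossy.
Decomposition 3: common = {P7}, closure = {P1, P3, P5, P6, P7} → lossless.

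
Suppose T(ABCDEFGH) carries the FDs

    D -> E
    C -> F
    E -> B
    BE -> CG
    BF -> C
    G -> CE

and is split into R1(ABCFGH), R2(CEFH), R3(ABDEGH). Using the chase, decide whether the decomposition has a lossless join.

Chase test. Columns are ABCDEFGH; row i has aⱼ where attribute j ∈ Ri, else bᵢⱼ.
Initial tableau (one row per fragment):
  row 1: a1 a2 a3 b14 b15 a6 a7 a8
  row 2: b21 b22 a3 b24 a5 a6 b27 a8
  row 3: a1 a2 b33 a4 a5 b36 a7 a8
Rows 2 and 3 agree on E; apply E→B and equate their B entries.
Rows 2 and 3 agree on BE; apply BE→CG and equate their CG entries.
Rows 1 and 2 agree on G; apply G→CE and equate their CE entries.
Rows 1 and 3 agree on C; apply C→F and equate their F entries.
Row 3 is now all distinguished symbols — the join is lossless.

Yes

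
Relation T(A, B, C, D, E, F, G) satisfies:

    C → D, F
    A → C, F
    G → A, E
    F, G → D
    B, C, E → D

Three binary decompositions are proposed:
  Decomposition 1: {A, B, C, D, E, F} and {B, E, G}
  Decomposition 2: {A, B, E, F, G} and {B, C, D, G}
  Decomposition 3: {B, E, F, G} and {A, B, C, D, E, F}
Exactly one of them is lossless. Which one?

Decomposition 1: common = {B, E}, closure = {B, E} → lossy.
Decomposition 2: common = {B, G}, closure = {A, B, C, D, E, F, G} → lossless.
Decomposition 3: common = {B, E, F}, closure = {B, E, F} → lossy.

Decomposition 2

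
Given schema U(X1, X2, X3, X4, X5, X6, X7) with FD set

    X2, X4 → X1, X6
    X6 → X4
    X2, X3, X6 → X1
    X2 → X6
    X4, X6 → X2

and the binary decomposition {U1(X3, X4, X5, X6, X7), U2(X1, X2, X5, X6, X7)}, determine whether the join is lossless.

Common attributes: U1 ∩ U2 = {X5, X6, X7}.
Closure of {X5, X6, X7}: X6 → X4 applies, adding X4; X4, X6 → X2 applies, adding X2; X2, X4 → X1, X6 applies, adding X1. So (X5, X6, X7)⁺ = {X1, X2, X4, X5, X6, X7}.
This closure contains every attribute of U2, so U1 ∩ U2 → U2. The join is lossless.

Yes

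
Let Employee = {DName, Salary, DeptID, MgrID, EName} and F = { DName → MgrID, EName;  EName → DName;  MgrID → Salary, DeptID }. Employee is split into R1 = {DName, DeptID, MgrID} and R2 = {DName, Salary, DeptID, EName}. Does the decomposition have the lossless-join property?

Yes

Common attributes: R1 ∩ R2 = {DName, DeptID}.
Closure of {DName, DeptID}: DName → MgrID, EName applies, adding MgrID, EName; MgrID → Salary, DeptID applies, adding Salary. So (DName, DeptID)⁺ = {DName, Salary, DeptID, MgrID, EName}.
This closure contains every attribute of R1, so R1 ∩ R2 → R1. The join is lossless.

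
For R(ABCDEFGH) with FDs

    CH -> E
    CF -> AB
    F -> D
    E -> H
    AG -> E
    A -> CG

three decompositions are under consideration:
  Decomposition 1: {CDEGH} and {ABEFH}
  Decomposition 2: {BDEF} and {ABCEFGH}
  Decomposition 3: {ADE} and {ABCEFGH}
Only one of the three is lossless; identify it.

Decomposition 1: common = {EH}, closure = {EH} → lossy.
Decomposition 2: common = {BEF}, closure = {BDEFH} → lossless.
Decomposition 3: common = {AE}, closure = {ACEGH} → lossy.

Decomposition 2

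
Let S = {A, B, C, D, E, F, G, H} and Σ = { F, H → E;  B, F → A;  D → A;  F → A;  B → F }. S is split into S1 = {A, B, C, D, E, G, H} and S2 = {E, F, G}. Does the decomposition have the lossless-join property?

Common attributes: S1 ∩ S2 = {E, G}.
No dependency enlarges {E, G}, so (E, G)⁺ = {E, G}.
The closure contains neither all of S1 = {A, B, C, D, E, G, H} nor all of S2 = {E, F, G}, so the common attributes are not a superkey of either fragment. The join is lossy.

No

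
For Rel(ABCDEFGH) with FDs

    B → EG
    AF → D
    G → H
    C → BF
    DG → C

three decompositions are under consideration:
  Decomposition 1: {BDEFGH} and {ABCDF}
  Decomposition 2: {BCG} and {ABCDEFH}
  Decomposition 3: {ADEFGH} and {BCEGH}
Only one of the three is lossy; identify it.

Decomposition 3

Decomposition 1: common = {BDF}, closure = {BCDEFGH} → lossless.
Decomposition 2: common = {BC}, closure = {BCEFGH} → lossless.
Decomposition 3: common = {EGH}, closure = {EGH} → lossy.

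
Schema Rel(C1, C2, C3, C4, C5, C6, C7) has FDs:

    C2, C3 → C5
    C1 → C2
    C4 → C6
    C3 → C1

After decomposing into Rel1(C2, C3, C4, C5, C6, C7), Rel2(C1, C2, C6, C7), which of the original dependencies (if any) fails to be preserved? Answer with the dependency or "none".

Check C3 → C1: no single fragment contains all of {C1, C3}, and the restricted closure of {C3} across the fragments never reaches {C1}.
C2, C3 → C5 is preserved.
C1 → C2 is preserved.
C4 → C6 is preserved.

C3 → C1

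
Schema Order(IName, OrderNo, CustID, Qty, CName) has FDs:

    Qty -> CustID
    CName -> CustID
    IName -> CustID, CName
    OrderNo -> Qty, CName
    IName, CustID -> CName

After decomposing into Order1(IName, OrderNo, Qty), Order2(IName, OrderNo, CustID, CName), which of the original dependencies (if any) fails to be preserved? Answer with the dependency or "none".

Qty -> CustID

Check Qty → CustID: no single fragment contains all of {CustID, Qty}, and the restricted closure of {Qty} across the fragments never reaches {CustID}.
CName → CustID is preserved.
IName → CustID, CName is preserved.
OrderNo → Qty, CName is preserved.
IName, CustID → CName is preserved.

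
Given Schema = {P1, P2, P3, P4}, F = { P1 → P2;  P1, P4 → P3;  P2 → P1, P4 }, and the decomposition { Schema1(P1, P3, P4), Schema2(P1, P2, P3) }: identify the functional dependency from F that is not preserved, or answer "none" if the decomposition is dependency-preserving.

none

P1 → P2 lies within Schema2.
P1, P4 → P3 lies within Schema1.
P2 → P1, P4: restricted closure across fragments reaches P1, P4.
Every dependency is enforceable on the fragments, so the decomposition is dependency-preserving.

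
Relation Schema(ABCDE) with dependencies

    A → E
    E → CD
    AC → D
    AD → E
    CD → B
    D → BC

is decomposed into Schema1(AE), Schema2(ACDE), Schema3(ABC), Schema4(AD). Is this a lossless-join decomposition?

Chase test. Columns are ABCDE; row i has aⱼ where attribute j ∈ Schemai, else bᵢⱼ.
Initial tableau (one row per fragment):
  row 1: a1 b12 b13 b14 a5
  row 2: a1 b22 a3 a4 a5
  row 3: a1 a2 a3 b34 b35
  row 4: a1 b42 b43 a4 b45
Rows 1 and 3 agree on A; apply A→E and equate their E entries.
Rows 1 and 4 agree on A; apply A→E and equate their E entries.
Rows 1 and 2 agree on E; apply E→CD and equate their CD entries.
Rows 1 and 3 agree on E; apply E→CD and equate their CD entries.
Rows 1 and 4 agree on E; apply E→CD and equate their CD entries.
Rows 1 and 2 agree on CD; apply CD→B and equate their B entries.
Rows 1 and 3 agree on CD; apply CD→B and equate their B entries.
Rows 1 and 4 agree on CD; apply CD→B and equate their B entries.
Row 1 is now all distinguished symbols — the join is lossless.

Yes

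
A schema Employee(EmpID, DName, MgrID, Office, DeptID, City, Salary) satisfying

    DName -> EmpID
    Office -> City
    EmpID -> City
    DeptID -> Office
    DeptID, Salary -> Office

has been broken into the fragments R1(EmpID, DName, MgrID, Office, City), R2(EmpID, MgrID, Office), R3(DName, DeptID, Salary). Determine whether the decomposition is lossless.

No

Chase test. Columns are EmpID, DName, MgrID, Office, DeptID, City, Salary; row i has aⱼ where attribute j ∈ Ri, else bᵢⱼ.
Initial tableau (one row per fragment):
  row 1: a1 a2 a3 a4 b15 a6 b17
  row 2: a1 b22 a3 a4 b25 b26 b27
  row 3: b31 a2 b33 b34 a5 b36 a7
Rows 1 and 3 agree on DName; apply DName→EmpID and equate their EmpID entries.
Rows 1 and 2 agree on Office; apply Office→City and equate their City entries.
Rows 1 and 3 agree on EmpID; apply EmpID→City and equate their City entries.
No row becomes fully distinguished — the join is lossy.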